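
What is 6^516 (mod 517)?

159

6^1 ≡ 6 (mod 517)
6^2 ≡ 6^2 = 36 ≡ 36 (mod 517)
6^4 ≡ 36^2 = 1296 ≡ 262 (mod 517)
6^8 ≡ 262^2 = 68644 ≡ 400 (mod 517)
6^16 ≡ 400^2 = 160000 ≡ 247 (mod 517)
6^32 ≡ 247^2 = 61009 ≡ 3 (mod 517)
6^64 ≡ 3^2 = 9 ≡ 9 (mod 517)
6^128 ≡ 9^2 = 81 ≡ 81 (mod 517)
6^256 ≡ 81^2 = 6561 ≡ 357 (mod 517)
6^512 ≡ 357^2 = 127449 ≡ 267 (mod 517)
516 = 512 + 4 in binary powers of 2.
So 6^516 ≡ 267 · 262 ≡ 159 (mod 517).
Since 159 ≠ 1, base 6 is a Fermat witness: 517 is composite.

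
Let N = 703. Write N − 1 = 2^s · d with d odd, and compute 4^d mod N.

703 − 1 = 702 = 2^1 · 351, so d = 351.
4^1 ≡ 4 (mod 703)
4^2 ≡ 4^2 = 16 ≡ 16 (mod 703)
4^4 ≡ 16^2 = 256 ≡ 256 (mod 703)
4^8 ≡ 256^2 = 65536 ≡ 157 (mod 703)
4^16 ≡ 157^2 = 24649 ≡ 44 (mod 703)
4^32 ≡ 44^2 = 1936 ≡ 530 (mod 703)
4^64 ≡ 530^2 = 280900 ≡ 403 (mod 703)
4^128 ≡ 403^2 = 162409 ≡ 16 (mod 703)
4^256 ≡ 16^2 = 256 ≡ 256 (mod 703)
351 = 256 + 64 + 16 + 8 + 4 + 2 + 1 in binary powers of 2.
So 4^351 ≡ 256 · 403 · 44 · 157 · 256 · 16 · 4 ≡ 628 (mod 703).
Squaring chain: 628; never reaches −1, so base 4 is a Miller–Rabin witness that 703 is composite.

628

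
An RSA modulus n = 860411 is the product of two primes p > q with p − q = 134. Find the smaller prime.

Since p = q + 134, we have 860411 = q(q + 134), so q² + 134q − 860411 = 0.
Discriminant: 134² + 4·860411 = 17956 + 3441644 = 3459600; √3459600 = 1860.
q = (−134 + 1860)/2 = 863, and p = q + 134 = 997.
Check: 863 · 997 = 860411.

863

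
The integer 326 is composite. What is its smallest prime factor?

326 is even: 2 divides it.

2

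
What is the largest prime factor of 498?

83

498 = 2 · 249
249 = 3 · 83
83 is prime.
So 498 = 2 · 3 · 83; the largest prime factor is 83.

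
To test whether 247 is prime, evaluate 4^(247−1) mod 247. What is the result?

4^1 ≡ 4 (mod 247)
4^2 ≡ 4^2 = 16 ≡ 16 (mod 247)
4^4 ≡ 16^2 = 256 ≡ 9 (mod 247)
4^8 ≡ 9^2 = 81 ≡ 81 (mod 247)
4^16 ≡ 81^2 = 6561 ≡ 139 (mod 247)
4^32 ≡ 139^2 = 19321 ≡ 55 (mod 247)
4^64 ≡ 55^2 = 3025 ≡ 61 (mod 247)
4^128 ≡ 61^2 = 3721 ≡ 16 (mod 247)
246 = 128 + 64 + 32 + 16 + 4 + 2 in binary powers of 2.
So 4^246 ≡ 16 · 61 · 55 · 139 · 9 · 16 ≡ 235 (mod 247).
Since 235 ≠ 1, base 4 is a Fermat witness: 247 is composite.

235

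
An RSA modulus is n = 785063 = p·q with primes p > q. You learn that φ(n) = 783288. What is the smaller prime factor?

φ(n) = (p−1)(q−1) = n − (p+q) + 1, so p + q = 785063 − 783288 + 1 = 1776.
p and q are the roots of t² − 1776t + 785063 = 0.
Discriminant: 1776² − 4·785063 = 3154176 − 3140252 = 13924; √13924 = 118.
q = (1776 − 118)/2 = 829, p = (1776 + 118)/2 = 947.
Check: 829 · 947 = 785063.

829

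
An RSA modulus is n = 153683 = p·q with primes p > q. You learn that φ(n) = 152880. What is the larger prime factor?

φ(n) = (p−1)(q−1) = n − (p+q) + 1, so p + q = 153683 − 152880 + 1 = 804.
p and q are the roots of t² − 804t + 153683 = 0.
Discriminant: 804² − 4·153683 = 646416 − 614732 = 31684; √31684 = 178.
q = (804 − 178)/2 = 313, p = (804 + 178)/2 = 491.
Check: 313 · 491 = 153683.

491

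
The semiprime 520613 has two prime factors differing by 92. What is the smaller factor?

677

Since p = q + 92, we have 520613 = q(q + 92), so q² + 92q − 520613 = 0.
Discriminant: 92² + 4·520613 = 8464 + 2082452 = 2090916; √2090916 = 1446.
q = (−92 + 1446)/2 = 677, and p = q + 92 = 769.
Check: 677 · 769 = 520613.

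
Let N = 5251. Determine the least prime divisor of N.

59

5251 is odd.
Digit sum 13, not divisible by 3.
Ends in 1: not divisible by 5.
7: 5251 = 7·750 + 1
11: 5251 = 11·477 + 4
13: 5251 = 13·403 + 12
17: 5251 = 17·308 + 15
19: 5251 = 19·276 + 7
23: 5251 = 23·228 + 7
29: 5251 = 29·181 + 2
31: 5251 = 31·169 + 12
37: 5251 = 37·141 + 34
41: 5251 = 41·128 + 3
43: 5251 = 43·122 + 5
47: 5251 = 47·111 + 34
53: 5251 = 53·99 + 4
59: 5251 = 59·89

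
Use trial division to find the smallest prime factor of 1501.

1501 is odd.
Digit sum 7, not divisible by 3.
Ends in 1: not divisible by 5.
7: 1501 = 7·214 + 3
11: 1501 = 11·136 + 5
13: 1501 = 13·115 + 6
17: 1501 = 17·88 + 5
19: 1501 = 19·79

19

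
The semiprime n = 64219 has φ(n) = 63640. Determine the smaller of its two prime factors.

φ(n) = (p−1)(q−1) = n − (p+q) + 1, so p + q = 64219 − 63640 + 1 = 580.
p and q are the roots of t² − 580t + 64219 = 0.
Discriminant: 580² − 4·64219 = 336400 − 256876 = 79524; √79524 = 282.
q = (580 − 282)/2 = 149, p = (580 + 282)/2 = 431.
Check: 149 · 431 = 64219.

149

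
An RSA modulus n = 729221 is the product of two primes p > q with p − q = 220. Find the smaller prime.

751

Since p = q + 220, we have 729221 = q(q + 220), so q² + 220q − 729221 = 0.
Discriminant: 220² + 4·729221 = 48400 + 2916884 = 2965284; √2965284 = 1722.
q = (−220 + 1722)/2 = 751, and p = q + 220 = 971.
Check: 751 · 971 = 729221.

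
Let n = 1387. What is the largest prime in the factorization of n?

1387 = 19 · 73
73 is prime.
So 1387 = 19 · 73; the largest prime factor is 73.

73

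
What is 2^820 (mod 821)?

1

2^1 ≡ 2 (mod 821)
2^2 ≡ 2^2 = 4 ≡ 4 (mod 821)
2^4 ≡ 4^2 = 16 ≡ 16 (mod 821)
2^8 ≡ 16^2 = 256 ≡ 256 (mod 821)
2^16 ≡ 256^2 = 65536 ≡ 677 (mod 821)
2^32 ≡ 677^2 = 458329 ≡ 211 (mod 821)
2^64 ≡ 211^2 = 44521 ≡ 187 (mod 821)
2^128 ≡ 187^2 = 34969 ≡ 487 (mod 821)
2^256 ≡ 487^2 = 237169 ≡ 721 (mod 821)
2^512 ≡ 721^2 = 519841 ≡ 148 (mod 821)
820 = 512 + 256 + 32 + 16 + 4 in binary powers of 2.
So 2^820 ≡ 148 · 721 · 211 · 677 · 16 ≡ 1 (mod 821).
Since the result is 1, base 2 gives no evidence that 821 is composite.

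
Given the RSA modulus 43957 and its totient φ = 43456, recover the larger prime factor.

389

φ(n) = (p−1)(q−1) = n − (p+q) + 1, so p + q = 43957 − 43456 + 1 = 502.
p and q are the roots of t² − 502t + 43957 = 0.
Discriminant: 502² − 4·43957 = 252004 − 175828 = 76176; √76176 = 276.
q = (502 − 276)/2 = 113, p = (502 + 276)/2 = 389.
Check: 113 · 389 = 43957.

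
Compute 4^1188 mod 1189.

223

4^1 ≡ 4 (mod 1189)
4^2 ≡ 4^2 = 16 ≡ 16 (mod 1189)
4^4 ≡ 16^2 = 256 ≡ 256 (mod 1189)
4^8 ≡ 256^2 = 65536 ≡ 141 (mod 1189)
4^16 ≡ 141^2 = 19881 ≡ 857 (mod 1189)
4^32 ≡ 857^2 = 734449 ≡ 836 (mod 1189)
4^64 ≡ 836^2 = 698896 ≡ 953 (mod 1189)
4^128 ≡ 953^2 = 908209 ≡ 1002 (mod 1189)
4^256 ≡ 1002^2 = 1004004 ≡ 488 (mod 1189)
4^512 ≡ 488^2 = 238144 ≡ 344 (mod 1189)
4^1024 ≡ 344^2 = 118336 ≡ 625 (mod 1189)
1188 = 1024 + 128 + 32 + 4 in binary powers of 2.
So 4^1188 ≡ 625 · 1002 · 836 · 256 ≡ 223 (mod 1189).
Since 223 ≠ 1, base 4 is a Fermat witness: 1189 is composite.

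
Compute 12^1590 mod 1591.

12^1 ≡ 12 (mod 1591)
12^2 ≡ 12^2 = 144 ≡ 144 (mod 1591)
12^4 ≡ 144^2 = 20736 ≡ 53 (mod 1591)
12^8 ≡ 53^2 = 2809 ≡ 1218 (mod 1591)
12^16 ≡ 1218^2 = 1483524 ≡ 712 (mod 1591)
12^32 ≡ 712^2 = 506944 ≡ 1006 (mod 1591)
12^64 ≡ 1006^2 = 1012036 ≡ 160 (mod 1591)
12^128 ≡ 160^2 = 25600 ≡ 144 (mod 1591)
12^256 ≡ 144^2 = 20736 ≡ 53 (mod 1591)
12^512 ≡ 53^2 = 2809 ≡ 1218 (mod 1591)
12^1024 ≡ 1218^2 = 1483524 ≡ 712 (mod 1591)
1590 = 1024 + 512 + 32 + 16 + 4 + 2 in binary powers of 2.
So 12^1590 ≡ 712 · 1218 · 1006 · 712 · 53 · 144 ≡ 84 (mod 1591).
Since 84 ≠ 1, base 12 is a Fermat witness: 1591 is composite.

84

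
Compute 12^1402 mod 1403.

225

12^1 ≡ 12 (mod 1403)
12^2 ≡ 12^2 = 144 ≡ 144 (mod 1403)
12^4 ≡ 144^2 = 20736 ≡ 1094 (mod 1403)
12^8 ≡ 1094^2 = 1196836 ≡ 77 (mod 1403)
12^16 ≡ 77^2 = 5929 ≡ 317 (mod 1403)
12^32 ≡ 317^2 = 100489 ≡ 876 (mod 1403)
12^64 ≡ 876^2 = 767376 ≡ 1338 (mod 1403)
12^128 ≡ 1338^2 = 1790244 ≡ 16 (mod 1403)
12^256 ≡ 16^2 = 256 ≡ 256 (mod 1403)
12^512 ≡ 256^2 = 65536 ≡ 998 (mod 1403)
12^1024 ≡ 998^2 = 996004 ≡ 1277 (mod 1403)
1402 = 1024 + 256 + 64 + 32 + 16 + 8 + 2 in binary powers of 2.
So 12^1402 ≡ 1277 · 256 · 1338 · 876 · 317 · 77 · 144 ≡ 225 (mod 1403).
Since 225 ≠ 1, base 12 is a Fermat witness: 1403 is composite.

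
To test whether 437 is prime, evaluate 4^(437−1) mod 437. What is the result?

123

4^1 ≡ 4 (mod 437)
4^2 ≡ 4^2 = 16 ≡ 16 (mod 437)
4^4 ≡ 16^2 = 256 ≡ 256 (mod 437)
4^8 ≡ 256^2 = 65536 ≡ 423 (mod 437)
4^16 ≡ 423^2 = 178929 ≡ 196 (mod 437)
4^32 ≡ 196^2 = 38416 ≡ 397 (mod 437)
4^64 ≡ 397^2 = 157609 ≡ 289 (mod 437)
4^128 ≡ 289^2 = 83521 ≡ 54 (mod 437)
4^256 ≡ 54^2 = 2916 ≡ 294 (mod 437)
436 = 256 + 128 + 32 + 16 + 4 in binary powers of 2.
So 4^436 ≡ 294 · 54 · 397 · 196 · 256 ≡ 123 (mod 437).
Since 123 ≠ 1, base 4 is a Fermat witness: 437 is composite.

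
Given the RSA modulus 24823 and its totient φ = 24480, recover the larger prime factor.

241

φ(n) = (p−1)(q−1) = n − (p+q) + 1, so p + q = 24823 − 24480 + 1 = 344.
p and q are the roots of t² − 344t + 24823 = 0.
Discriminant: 344² − 4·24823 = 118336 − 99292 = 19044; √19044 = 138.
q = (344 − 138)/2 = 103, p = (344 + 138)/2 = 241.
Check: 103 · 241 = 24823.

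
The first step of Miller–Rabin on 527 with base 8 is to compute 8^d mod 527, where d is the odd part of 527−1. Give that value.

527 − 1 = 526 = 2^1 · 263, so d = 263.
8^1 ≡ 8 (mod 527)
8^2 ≡ 8^2 = 64 ≡ 64 (mod 527)
8^4 ≡ 64^2 = 4096 ≡ 407 (mod 527)
8^8 ≡ 407^2 = 165649 ≡ 171 (mod 527)
8^16 ≡ 171^2 = 29241 ≡ 256 (mod 527)
8^32 ≡ 256^2 = 65536 ≡ 188 (mod 527)
8^64 ≡ 188^2 = 35344 ≡ 35 (mod 527)
8^128 ≡ 35^2 = 1225 ≡ 171 (mod 527)
8^256 ≡ 171^2 = 29241 ≡ 256 (mod 527)
263 = 256 + 4 + 2 + 1 in binary powers of 2.
So 8^263 ≡ 256 · 407 · 64 · 8 ≡ 202 (mod 527).
Squaring chain: 202; never reaches −1, so base 8 is a Miller–Rabin witness that 527 is composite.

202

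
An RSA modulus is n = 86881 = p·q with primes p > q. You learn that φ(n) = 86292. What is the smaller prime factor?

283

φ(n) = (p−1)(q−1) = n − (p+q) + 1, so p + q = 86881 − 86292 + 1 = 590.
p and q are the roots of t² − 590t + 86881 = 0.
Discriminant: 590² − 4·86881 = 348100 − 347524 = 576; √576 = 24.
q = (590 − 24)/2 = 283, p = (590 + 24)/2 = 307.
Check: 283 · 307 = 86881.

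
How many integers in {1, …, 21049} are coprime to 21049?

17280

Factor: 21049 = 7 · 31 · 97.
φ(21049) = (7−1) · (31−1) · (97−1) = 6 · 30 · 96 = 17280.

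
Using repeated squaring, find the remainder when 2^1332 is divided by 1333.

2^1 ≡ 2 (mod 1333)
2^2 ≡ 2^2 = 4 ≡ 4 (mod 1333)
2^4 ≡ 4^2 = 16 ≡ 16 (mod 1333)
2^8 ≡ 16^2 = 256 ≡ 256 (mod 1333)
2^16 ≡ 256^2 = 65536 ≡ 219 (mod 1333)
2^32 ≡ 219^2 = 47961 ≡ 1306 (mod 1333)
2^64 ≡ 1306^2 = 1705636 ≡ 729 (mod 1333)
2^128 ≡ 729^2 = 531441 ≡ 907 (mod 1333)
2^256 ≡ 907^2 = 822649 ≡ 188 (mod 1333)
2^512 ≡ 188^2 = 35344 ≡ 686 (mod 1333)
2^1024 ≡ 686^2 = 470596 ≡ 47 (mod 1333)
1332 = 1024 + 256 + 32 + 16 + 4 in binary powers of 2.
So 2^1332 ≡ 47 · 188 · 1306 · 219 · 16 ≡ 4 (mod 1333).
Since 4 ≠ 1, base 2 is a Fermat witness: 1333 is composite.

4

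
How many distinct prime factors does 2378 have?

2378 = 2 · 1189
1189 = 29 · 41
2378 = 2 · 29 · 41, which has 3 distinct prime factors.

3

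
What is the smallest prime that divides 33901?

33901 is odd.
Digit sum 16, not divisible by 3.
Ends in 1: not divisible by 5.
7: 33901 = 7·4843

7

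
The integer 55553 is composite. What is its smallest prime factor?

73

55553 is odd.
Digit sum 23, not divisible by 3.
Ends in 3: not divisible by 5.
7: 55553 = 7·7936 + 1
11: 55553 = 11·5050 + 3
13: 55553 = 13·4273 + 4
17: 55553 = 17·3267 + 14
19: 55553 = 19·2923 + 16
23: 55553 = 23·2415 + 8
29: 55553 = 29·1915 + 18
31: 55553 = 31·1792 + 1
37: 55553 = 37·1501 + 16
41: 55553 = 41·1354 + 39
43: 55553 = 43·1291 + 40
47: 55553 = 47·1181 + 46
53: 55553 = 53·1048 + 9
59: 55553 = 59·941 + 34
61: 55553 = 61·910 + 43
67: 55553 = 67·829 + 10
71: 55553 = 71·782 + 31
73: 55553 = 73·761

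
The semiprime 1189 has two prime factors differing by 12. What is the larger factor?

Since p = q + 12, we have 1189 = q(q + 12), so q² + 12q − 1189 = 0.
Discriminant: 12² + 4·1189 = 144 + 4756 = 4900; √4900 = 70.
q = (−12 + 70)/2 = 29, and p = q + 12 = 41.
Check: 29 · 41 = 1189.

41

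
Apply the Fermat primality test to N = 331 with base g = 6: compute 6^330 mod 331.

6^1 ≡ 6 (mod 331)
6^2 ≡ 6^2 = 36 ≡ 36 (mod 331)
6^4 ≡ 36^2 = 1296 ≡ 303 (mod 331)
6^8 ≡ 303^2 = 91809 ≡ 122 (mod 331)
6^16 ≡ 122^2 = 14884 ≡ 320 (mod 331)
6^32 ≡ 320^2 = 102400 ≡ 121 (mod 331)
6^64 ≡ 121^2 = 14641 ≡ 77 (mod 331)
6^128 ≡ 77^2 = 5929 ≡ 302 (mod 331)
6^256 ≡ 302^2 = 91204 ≡ 179 (mod 331)
330 = 256 + 64 + 8 + 2 in binary powers of 2.
So 6^330 ≡ 179 · 77 · 122 · 36 ≡ 1 (mod 331).
Since the result is 1, base 6 gives no evidence that 331 is composite.

1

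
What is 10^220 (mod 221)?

81

10^1 ≡ 10 (mod 221)
10^2 ≡ 10^2 = 100 ≡ 100 (mod 221)
10^4 ≡ 100^2 = 10000 ≡ 55 (mod 221)
10^8 ≡ 55^2 = 3025 ≡ 152 (mod 221)
10^16 ≡ 152^2 = 23104 ≡ 120 (mod 221)
10^32 ≡ 120^2 = 14400 ≡ 35 (mod 221)
10^64 ≡ 35^2 = 1225 ≡ 120 (mod 221)
10^128 ≡ 120^2 = 14400 ≡ 35 (mod 221)
220 = 128 + 64 + 16 + 8 + 4 in binary powers of 2.
So 10^220 ≡ 35 · 120 · 120 · 152 · 55 ≡ 81 (mod 221).
Since 81 ≠ 1, base 10 is a Fermat witness: 221 is composite.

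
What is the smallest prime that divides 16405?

16405 is odd.
Digit sum 16, not divisible by 3.
Ends in 5: divisible by 5.

5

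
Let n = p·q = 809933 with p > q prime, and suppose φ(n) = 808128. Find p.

977

φ(n) = (p−1)(q−1) = n − (p+q) + 1, so p + q = 809933 − 808128 + 1 = 1806.
p and q are the roots of t² − 1806t + 809933 = 0.
Discriminant: 1806² − 4·809933 = 3261636 − 3239732 = 21904; √21904 = 148.
q = (1806 − 148)/2 = 829, p = (1806 + 148)/2 = 977.
Check: 829 · 977 = 809933.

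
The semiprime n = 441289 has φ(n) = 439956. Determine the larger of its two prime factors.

φ(n) = (p−1)(q−1) = n − (p+q) + 1, so p + q = 441289 − 439956 + 1 = 1334.
p and q are the roots of t² − 1334t + 441289 = 0.
Discriminant: 1334² − 4·441289 = 1779556 − 1765156 = 14400; √14400 = 120.
q = (1334 − 120)/2 = 607, p = (1334 + 120)/2 = 727.
Check: 607 · 727 = 441289.

727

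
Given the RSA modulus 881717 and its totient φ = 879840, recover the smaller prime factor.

937

φ(n) = (p−1)(q−1) = n − (p+q) + 1, so p + q = 881717 − 879840 + 1 = 1878.
p and q are the roots of t² − 1878t + 881717 = 0.
Discriminant: 1878² − 4·881717 = 3526884 − 3526868 = 16; √16 = 4.
q = (1878 − 4)/2 = 937, p = (1878 + 4)/2 = 941.
Check: 937 · 941 = 881717.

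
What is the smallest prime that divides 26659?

26659 is odd.
Digit sum 28, not divisible by 3.
Ends in 9: not divisible by 5.
7: 26659 = 7·3808 + 3
11: 26659 = 11·2423 + 6
13: 26659 = 13·2050 + 9
17: 26659 = 17·1568 + 3
19: 26659 = 19·1403 + 2
23: 26659 = 23·1159 + 2
29: 26659 = 29·919 + 8
31: 26659 = 31·859 + 30
37: 26659 = 37·720 + 19
41: 26659 = 41·650 + 9
43: 26659 = 43·619 + 42
47: 26659 = 47·567 + 10
53: 26659 = 53·503

53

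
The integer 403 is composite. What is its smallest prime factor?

403 is odd.
Digit sum 7, not divisible by 3.
Ends in 3: not divisible by 5.
7: 403 = 7·57 + 4
11: 403 = 11·36 + 7
13: 403 = 13·31

13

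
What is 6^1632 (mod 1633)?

6^1 ≡ 6 (mod 1633)
6^2 ≡ 6^2 = 36 ≡ 36 (mod 1633)
6^4 ≡ 36^2 = 1296 ≡ 1296 (mod 1633)
6^8 ≡ 1296^2 = 1679616 ≡ 892 (mod 1633)
6^16 ≡ 892^2 = 795664 ≡ 393 (mod 1633)
6^32 ≡ 393^2 = 154449 ≡ 947 (mod 1633)
6^64 ≡ 947^2 = 896809 ≡ 292 (mod 1633)
6^128 ≡ 292^2 = 85264 ≡ 348 (mod 1633)
6^256 ≡ 348^2 = 121104 ≡ 262 (mod 1633)
6^512 ≡ 262^2 = 68644 ≡ 58 (mod 1633)
6^1024 ≡ 58^2 = 3364 ≡ 98 (mod 1633)
1632 = 1024 + 512 + 64 + 32 in binary powers of 2.
So 6^1632 ≡ 98 · 58 · 292 · 947 ≡ 1549 (mod 1633).
Since 1549 ≠ 1, base 6 is a Fermat witness: 1633 is composite.

1549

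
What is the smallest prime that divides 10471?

37

10471 is odd.
Digit sum 13, not divisible by 3.
Ends in 1: not divisible by 5.
7: 10471 = 7·1495 + 6
11: 10471 = 11·951 + 10
13: 10471 = 13·805 + 6
17: 10471 = 17·615 + 16
19: 10471 = 19·551 + 2
23: 10471 = 23·455 + 6
29: 10471 = 29·361 + 2
31: 10471 = 31·337 + 24
37: 10471 = 37·283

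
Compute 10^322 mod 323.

10^1 ≡ 10 (mod 323)
10^2 ≡ 10^2 = 100 ≡ 100 (mod 323)
10^4 ≡ 100^2 = 10000 ≡ 310 (mod 323)
10^8 ≡ 310^2 = 96100 ≡ 169 (mod 323)
10^16 ≡ 169^2 = 28561 ≡ 137 (mod 323)
10^32 ≡ 137^2 = 18769 ≡ 35 (mod 323)
10^64 ≡ 35^2 = 1225 ≡ 256 (mod 323)
10^128 ≡ 256^2 = 65536 ≡ 290 (mod 323)
10^256 ≡ 290^2 = 84100 ≡ 120 (mod 323)
322 = 256 + 64 + 2 in binary powers of 2.
So 10^322 ≡ 120 · 256 · 100 ≡ 270 (mod 323).
Since 270 ≠ 1, base 10 is a Fermat witness: 323 is composite.

270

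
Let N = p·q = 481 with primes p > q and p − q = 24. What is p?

Since p = q + 24, we have 481 = q(q + 24), so q² + 24q − 481 = 0.
Discriminant: 24² + 4·481 = 576 + 1924 = 2500; √2500 = 50.
q = (−24 + 50)/2 = 13, and p = q + 24 = 37.
Check: 13 · 37 = 481.

37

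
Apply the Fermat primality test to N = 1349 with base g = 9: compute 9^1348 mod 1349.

9^1 ≡ 9 (mod 1349)
9^2 ≡ 9^2 = 81 ≡ 81 (mod 1349)
9^4 ≡ 81^2 = 6561 ≡ 1165 (mod 1349)
9^8 ≡ 1165^2 = 1357225 ≡ 131 (mod 1349)
9^16 ≡ 131^2 = 17161 ≡ 973 (mod 1349)
9^32 ≡ 973^2 = 946729 ≡ 1080 (mod 1349)
9^64 ≡ 1080^2 = 1166400 ≡ 864 (mod 1349)
9^128 ≡ 864^2 = 746496 ≡ 499 (mod 1349)
9^256 ≡ 499^2 = 249001 ≡ 785 (mod 1349)
9^512 ≡ 785^2 = 616225 ≡ 1081 (mod 1349)
9^1024 ≡ 1081^2 = 1168561 ≡ 327 (mod 1349)
1348 = 1024 + 256 + 64 + 4 in binary powers of 2.
So 9^1348 ≡ 327 · 785 · 864 · 1165 ≡ 1068 (mod 1349).
Since 1068 ≠ 1, base 9 is a Fermat witness: 1349 is composite.

1068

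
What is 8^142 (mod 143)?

8^1 ≡ 8 (mod 143)
8^2 ≡ 8^2 = 64 ≡ 64 (mod 143)
8^4 ≡ 64^2 = 4096 ≡ 92 (mod 143)
8^8 ≡ 92^2 = 8464 ≡ 27 (mod 143)
8^16 ≡ 27^2 = 729 ≡ 14 (mod 143)
8^32 ≡ 14^2 = 196 ≡ 53 (mod 143)
8^64 ≡ 53^2 = 2809 ≡ 92 (mod 143)
8^128 ≡ 92^2 = 8464 ≡ 27 (mod 143)
142 = 128 + 8 + 4 + 2 in binary powers of 2.
So 8^142 ≡ 27 · 27 · 92 · 64 ≡ 64 (mod 143).
Since 64 ≠ 1, base 8 is a Fermat witness: 143 is composite.

64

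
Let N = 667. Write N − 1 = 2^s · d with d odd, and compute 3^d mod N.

667 − 1 = 666 = 2^1 · 333, so d = 333.
3^1 ≡ 3 (mod 667)
3^2 ≡ 3^2 = 9 ≡ 9 (mod 667)
3^4 ≡ 9^2 = 81 ≡ 81 (mod 667)
3^8 ≡ 81^2 = 6561 ≡ 558 (mod 667)
3^16 ≡ 558^2 = 311364 ≡ 542 (mod 667)
3^32 ≡ 542^2 = 293764 ≡ 284 (mod 667)
3^64 ≡ 284^2 = 80656 ≡ 616 (mod 667)
3^128 ≡ 616^2 = 379456 ≡ 600 (mod 667)
3^256 ≡ 600^2 = 360000 ≡ 487 (mod 667)
333 = 256 + 64 + 8 + 4 + 1 in binary powers of 2.
So 3^333 ≡ 487 · 616 · 558 · 81 · 3 ≡ 188 (mod 667).
Squaring chain: 188; never reaches −1, so base 3 is a Miller–Rabin witness that 667 is composite.

188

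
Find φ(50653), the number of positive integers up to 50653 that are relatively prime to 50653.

Factor: 50653 = 37^3.
φ(50653) = 37^2·(37−1) = 49284.

49284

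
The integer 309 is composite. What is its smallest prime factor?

309 is odd.
Digit sum 12, divisible by 3.

3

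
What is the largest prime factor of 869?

79

869 = 11 · 79
79 is prime.
So 869 = 11 · 79; the largest prime factor is 79.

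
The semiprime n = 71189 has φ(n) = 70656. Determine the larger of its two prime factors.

φ(n) = (p−1)(q−1) = n − (p+q) + 1, so p + q = 71189 − 70656 + 1 = 534.
p and q are the roots of t² − 534t + 71189 = 0.
Discriminant: 534² − 4·71189 = 285156 − 284756 = 400; √400 = 20.
q = (534 − 20)/2 = 257, p = (534 + 20)/2 = 277.
Check: 257 · 277 = 71189.

277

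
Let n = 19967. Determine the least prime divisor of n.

41

19967 is odd.
Digit sum 32, not divisible by 3.
Ends in 7: not divisible by 5.
7: 19967 = 7·2852 + 3
11: 19967 = 11·1815 + 2
13: 19967 = 13·1535 + 12
17: 19967 = 17·1174 + 9
19: 19967 = 19·1050 + 17
23: 19967 = 23·868 + 3
29: 19967 = 29·688 + 15
31: 19967 = 31·644 + 3
37: 19967 = 37·539 + 24
41: 19967 = 41·487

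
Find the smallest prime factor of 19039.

79

19039 is odd.
Digit sum 22, not divisible by 3.
Ends in 9: not divisible by 5.
7: 19039 = 7·2719 + 6
11: 19039 = 11·1730 + 9
13: 19039 = 13·1464 + 7
17: 19039 = 17·1119 + 16
19: 19039 = 19·1002 + 1
23: 19039 = 23·827 + 18
29: 19039 = 29·656 + 15
31: 19039 = 31·614 + 5
37: 19039 = 37·514 + 21
41: 19039 = 41·464 + 15
43: 19039 = 43·442 + 33
47: 19039 = 47·405 + 4
53: 19039 = 53·359 + 12
59: 19039 = 59·322 + 41
61: 19039 = 61·312 + 7
67: 19039 = 67·284 + 11
71: 19039 = 71·268 + 11
73: 19039 = 73·260 + 59
79: 19039 = 79·241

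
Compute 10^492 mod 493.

132

10^1 ≡ 10 (mod 493)
10^2 ≡ 10^2 = 100 ≡ 100 (mod 493)
10^4 ≡ 100^2 = 10000 ≡ 140 (mod 493)
10^8 ≡ 140^2 = 19600 ≡ 373 (mod 493)
10^16 ≡ 373^2 = 139129 ≡ 103 (mod 493)
10^32 ≡ 103^2 = 10609 ≡ 256 (mod 493)
10^64 ≡ 256^2 = 65536 ≡ 460 (mod 493)
10^128 ≡ 460^2 = 211600 ≡ 103 (mod 493)
10^256 ≡ 103^2 = 10609 ≡ 256 (mod 493)
492 = 256 + 128 + 64 + 32 + 8 + 4 in binary powers of 2.
So 10^492 ≡ 256 · 103 · 460 · 256 · 373 · 140 ≡ 132 (mod 493).
Since 132 ≠ 1, base 10 is a Fermat witness: 493 is composite.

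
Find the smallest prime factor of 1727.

1727 is odd.
Digit sum 17, not divisible by 3.
Ends in 7: not divisible by 5.
7: 1727 = 7·246 + 5
11: 1727 = 11·157

11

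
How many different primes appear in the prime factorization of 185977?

185977 = 11^2 · 1537
1537 = 29 · 53
185977 = 11^2 · 29 · 53, which has 3 distinct prime factors.

3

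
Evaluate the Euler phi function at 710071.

Factor: 710071 = 71 · 73 · 137.
φ(710071) = (71−1) · (73−1) · (137−1) = 70 · 72 · 136 = 685440.

685440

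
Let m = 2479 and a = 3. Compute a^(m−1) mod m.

2452

3^1 ≡ 3 (mod 2479)
3^2 ≡ 3^2 = 9 ≡ 9 (mod 2479)
3^4 ≡ 9^2 = 81 ≡ 81 (mod 2479)
3^8 ≡ 81^2 = 6561 ≡ 1603 (mod 2479)
3^16 ≡ 1603^2 = 2569609 ≡ 1365 (mod 2479)
3^32 ≡ 1365^2 = 1863225 ≡ 1496 (mod 2479)
3^64 ≡ 1496^2 = 2238016 ≡ 1958 (mod 2479)
3^128 ≡ 1958^2 = 3833764 ≡ 1230 (mod 2479)
3^256 ≡ 1230^2 = 1512900 ≡ 710 (mod 2479)
3^512 ≡ 710^2 = 504100 ≡ 863 (mod 2479)
3^1024 ≡ 863^2 = 744769 ≡ 1069 (mod 2479)
3^2048 ≡ 1069^2 = 1142761 ≡ 2421 (mod 2479)
2478 = 2048 + 256 + 128 + 32 + 8 + 4 + 2 in binary powers of 2.
So 3^2478 ≡ 2421 · 710 · 1230 · 1496 · 1603 · 81 · 9 ≡ 2452 (mod 2479).
Since 2452 ≠ 1, base 3 is a Fermat witness: 2479 is composite.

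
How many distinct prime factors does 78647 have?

78647 = 31 · 2537
2537 = 43 · 59
78647 = 31 · 43 · 59, which has 3 distinct prime factors.

3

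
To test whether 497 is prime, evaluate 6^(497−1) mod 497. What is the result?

435

6^1 ≡ 6 (mod 497)
6^2 ≡ 6^2 = 36 ≡ 36 (mod 497)
6^4 ≡ 36^2 = 1296 ≡ 302 (mod 497)
6^8 ≡ 302^2 = 91204 ≡ 253 (mod 497)
6^16 ≡ 253^2 = 64009 ≡ 393 (mod 497)
6^32 ≡ 393^2 = 154449 ≡ 379 (mod 497)
6^64 ≡ 379^2 = 143641 ≡ 8 (mod 497)
6^128 ≡ 8^2 = 64 ≡ 64 (mod 497)
6^256 ≡ 64^2 = 4096 ≡ 120 (mod 497)
496 = 256 + 128 + 64 + 32 + 16 in binary powers of 2.
So 6^496 ≡ 120 · 64 · 8 · 379 · 393 ≡ 435 (mod 497).
Since 435 ≠ 1, base 6 is a Fermat witness: 497 is composite.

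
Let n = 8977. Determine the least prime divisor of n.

47

8977 is odd.
Digit sum 31, not divisible by 3.
Ends in 7: not divisible by 5.
7: 8977 = 7·1282 + 3
11: 8977 = 11·816 + 1
13: 8977 = 13·690 + 7
17: 8977 = 17·528 + 1
19: 8977 = 19·472 + 9
23: 8977 = 23·390 + 7
29: 8977 = 29·309 + 16
31: 8977 = 31·289 + 18
37: 8977 = 37·242 + 23
41: 8977 = 41·218 + 39
43: 8977 = 43·208 + 33
47: 8977 = 47·191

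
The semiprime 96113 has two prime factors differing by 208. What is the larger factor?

431

Since p = q + 208, we have 96113 = q(q + 208), so q² + 208q − 96113 = 0.
Discriminant: 208² + 4·96113 = 43264 + 384452 = 427716; √427716 = 654.
q = (−208 + 654)/2 = 223, and p = q + 208 = 431.
Check: 223 · 431 = 96113.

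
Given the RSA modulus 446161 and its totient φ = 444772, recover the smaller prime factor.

φ(n) = (p−1)(q−1) = n − (p+q) + 1, so p + q = 446161 − 444772 + 1 = 1390.
p and q are the roots of t² − 1390t + 446161 = 0.
Discriminant: 1390² − 4·446161 = 1932100 − 1784644 = 147456; √147456 = 384.
q = (1390 − 384)/2 = 503, p = (1390 + 384)/2 = 887.
Check: 503 · 887 = 446161.

503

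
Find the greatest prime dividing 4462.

97

4462 = 2 · 2231
2231 = 23 · 97
97 is prime.
So 4462 = 2 · 23 · 97; the largest prime factor is 97.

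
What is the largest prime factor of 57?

19

57 = 3 · 19
19 is prime.
So 57 = 3 · 19; the largest prime factor is 19.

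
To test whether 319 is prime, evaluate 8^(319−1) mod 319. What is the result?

8^1 ≡ 8 (mod 319)
8^2 ≡ 8^2 = 64 ≡ 64 (mod 319)
8^4 ≡ 64^2 = 4096 ≡ 268 (mod 319)
8^8 ≡ 268^2 = 71824 ≡ 49 (mod 319)
8^16 ≡ 49^2 = 2401 ≡ 168 (mod 319)
8^32 ≡ 168^2 = 28224 ≡ 152 (mod 319)
8^64 ≡ 152^2 = 23104 ≡ 136 (mod 319)
8^128 ≡ 136^2 = 18496 ≡ 313 (mod 319)
8^256 ≡ 313^2 = 97969 ≡ 36 (mod 319)
318 = 256 + 32 + 16 + 8 + 4 + 2 in binary powers of 2.
So 8^318 ≡ 36 · 152 · 168 · 49 · 268 · 64 ≡ 236 (mod 319).
Since 236 ≠ 1, base 8 is a Fermat witness: 319 is composite.

236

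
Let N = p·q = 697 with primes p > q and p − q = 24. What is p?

Since p = q + 24, we have 697 = q(q + 24), so q² + 24q − 697 = 0.
Discriminant: 24² + 4·697 = 576 + 2788 = 3364; √3364 = 58.
q = (−24 + 58)/2 = 17, and p = q + 24 = 41.
Check: 17 · 41 = 697.

41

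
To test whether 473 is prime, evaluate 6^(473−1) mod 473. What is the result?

6^1 ≡ 6 (mod 473)
6^2 ≡ 6^2 = 36 ≡ 36 (mod 473)
6^4 ≡ 36^2 = 1296 ≡ 350 (mod 473)
6^8 ≡ 350^2 = 122500 ≡ 466 (mod 473)
6^16 ≡ 466^2 = 217156 ≡ 49 (mod 473)
6^32 ≡ 49^2 = 2401 ≡ 36 (mod 473)
6^64 ≡ 36^2 = 1296 ≡ 350 (mod 473)
6^128 ≡ 350^2 = 122500 ≡ 466 (mod 473)
6^256 ≡ 466^2 = 217156 ≡ 49 (mod 473)
472 = 256 + 128 + 64 + 16 + 8 in binary powers of 2.
So 6^472 ≡ 49 · 466 · 350 · 49 · 466 ≡ 135 (mod 473).
Since 135 ≠ 1, base 6 is a Fermat witness: 473 is composite.

135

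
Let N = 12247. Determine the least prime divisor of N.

37

12247 is odd.
Digit sum 16, not divisible by 3.
Ends in 7: not divisible by 5.
7: 12247 = 7·1749 + 4
11: 12247 = 11·1113 + 4
13: 12247 = 13·942 + 1
17: 12247 = 17·720 + 7
19: 12247 = 19·644 + 11
23: 12247 = 23·532 + 11
29: 12247 = 29·422 + 9
31: 12247 = 31·395 + 2
37: 12247 = 37·331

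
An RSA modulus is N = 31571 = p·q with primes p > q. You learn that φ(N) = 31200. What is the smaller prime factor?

φ(n) = (p−1)(q−1) = n − (p+q) + 1, so p + q = 31571 − 31200 + 1 = 372.
p and q are the roots of t² − 372t + 31571 = 0.
Discriminant: 372² − 4·31571 = 138384 − 126284 = 12100; √12100 = 110.
q = (372 − 110)/2 = 131, p = (372 + 110)/2 = 241.
Check: 131 · 241 = 31571.

131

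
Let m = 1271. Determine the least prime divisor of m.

1271 is odd.
Digit sum 11, not divisible by 3.
Ends in 1: not divisible by 5.
7: 1271 = 7·181 + 4
11: 1271 = 11·115 + 6
13: 1271 = 13·97 + 10
17: 1271 = 17·74 + 13
19: 1271 = 19·66 + 17
23: 1271 = 23·55 + 6
29: 1271 = 29·43 + 24
31: 1271 = 31·41

31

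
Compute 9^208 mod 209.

9^1 ≡ 9 (mod 209)
9^2 ≡ 9^2 = 81 ≡ 81 (mod 209)
9^4 ≡ 81^2 = 6561 ≡ 82 (mod 209)
9^8 ≡ 82^2 = 6724 ≡ 36 (mod 209)
9^16 ≡ 36^2 = 1296 ≡ 42 (mod 209)
9^32 ≡ 42^2 = 1764 ≡ 92 (mod 209)
9^64 ≡ 92^2 = 8464 ≡ 104 (mod 209)
9^128 ≡ 104^2 = 10816 ≡ 157 (mod 209)
208 = 128 + 64 + 16 in binary powers of 2.
So 9^208 ≡ 157 · 104 · 42 ≡ 47 (mod 209).
Since 47 ≠ 1, base 9 is a Fermat witness: 209 is composite.

47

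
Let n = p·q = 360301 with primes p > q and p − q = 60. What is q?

Since p = q + 60, we have 360301 = q(q + 60), so q² + 60q − 360301 = 0.
Discriminant: 60² + 4·360301 = 3600 + 1441204 = 1444804; √1444804 = 1202.
q = (−60 + 1202)/2 = 571, and p = q + 60 = 631.
Check: 571 · 631 = 360301.

571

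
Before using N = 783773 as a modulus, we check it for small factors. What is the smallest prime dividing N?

783773 is odd.
Digit sum 35, not divisible by 3.
Ends in 3: not divisible by 5.
7: 783773 = 7·111967 + 4
11: 783773 = 11·71252 + 1
13: 783773 = 13·60290 + 3
17: 783773 = 17·46104 + 5
19: 783773 = 19·41251 + 4
23: 783773 = 23·34077 + 2
29: 783773 = 29·27026 + 19
31: 783773 = 31·25283

31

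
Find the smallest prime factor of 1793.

11

1793 is odd.
Digit sum 20, not divisible by 3.
Ends in 3: not divisible by 5.
7: 1793 = 7·256 + 1
11: 1793 = 11·163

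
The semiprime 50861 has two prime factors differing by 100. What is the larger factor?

281

Since p = q + 100, we have 50861 = q(q + 100), so q² + 100q − 50861 = 0.
Discriminant: 100² + 4·50861 = 10000 + 203444 = 213444; √213444 = 462.
q = (−100 + 462)/2 = 181, and p = q + 100 = 281.
Check: 181 · 281 = 50861.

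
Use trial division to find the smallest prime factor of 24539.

53

24539 is odd.
Digit sum 23, not divisible by 3.
Ends in 9: not divisible by 5.
7: 24539 = 7·3505 + 4
11: 24539 = 11·2230 + 9
13: 24539 = 13·1887 + 8
17: 24539 = 17·1443 + 8
19: 24539 = 19·1291 + 10
23: 24539 = 23·1066 + 21
29: 24539 = 29·846 + 5
31: 24539 = 31·791 + 18
37: 24539 = 37·663 + 8
41: 24539 = 41·598 + 21
43: 24539 = 43·570 + 29
47: 24539 = 47·522 + 5
53: 24539 = 53·463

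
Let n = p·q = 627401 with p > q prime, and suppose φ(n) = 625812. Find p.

φ(n) = (p−1)(q−1) = n − (p+q) + 1, so p + q = 627401 − 625812 + 1 = 1590.
p and q are the roots of t² − 1590t + 627401 = 0.
Discriminant: 1590² − 4·627401 = 2528100 − 2509604 = 18496; √18496 = 136.
q = (1590 − 136)/2 = 727, p = (1590 + 136)/2 = 863.
Check: 727 · 863 = 627401.

863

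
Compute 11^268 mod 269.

1

11^1 ≡ 11 (mod 269)
11^2 ≡ 11^2 = 121 ≡ 121 (mod 269)
11^4 ≡ 121^2 = 14641 ≡ 115 (mod 269)
11^8 ≡ 115^2 = 13225 ≡ 44 (mod 269)
11^16 ≡ 44^2 = 1936 ≡ 53 (mod 269)
11^32 ≡ 53^2 = 2809 ≡ 119 (mod 269)
11^64 ≡ 119^2 = 14161 ≡ 173 (mod 269)
11^128 ≡ 173^2 = 29929 ≡ 70 (mod 269)
11^256 ≡ 70^2 = 4900 ≡ 58 (mod 269)
268 = 256 + 8 + 4 in binary powers of 2.
So 11^268 ≡ 58 · 44 · 115 ≡ 1 (mod 269).
Since the result is 1, base 11 gives no evidence that 269 is composite.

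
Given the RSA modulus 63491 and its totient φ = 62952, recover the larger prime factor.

φ(n) = (p−1)(q−1) = n − (p+q) + 1, so p + q = 63491 − 62952 + 1 = 540.
p and q are the roots of t² − 540t + 63491 = 0.
Discriminant: 540² − 4·63491 = 291600 − 253964 = 37636; √37636 = 194.
q = (540 − 194)/2 = 173, p = (540 + 194)/2 = 367.
Check: 173 · 367 = 63491.

367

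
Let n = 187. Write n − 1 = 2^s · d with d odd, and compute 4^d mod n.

174

187 − 1 = 186 = 2^1 · 93, so d = 93.
4^1 ≡ 4 (mod 187)
4^2 ≡ 4^2 = 16 ≡ 16 (mod 187)
4^4 ≡ 16^2 = 256 ≡ 69 (mod 187)
4^8 ≡ 69^2 = 4761 ≡ 86 (mod 187)
4^16 ≡ 86^2 = 7396 ≡ 103 (mod 187)
4^32 ≡ 103^2 = 10609 ≡ 137 (mod 187)
4^64 ≡ 137^2 = 18769 ≡ 69 (mod 187)
93 = 64 + 16 + 8 + 4 + 1 in binary powers of 2.
So 4^93 ≡ 69 · 103 · 86 · 69 · 4 ≡ 174 (mod 187).
Squaring chain: 174; never reaches −1, so base 4 is a Miller–Rabin witness that 187 is composite.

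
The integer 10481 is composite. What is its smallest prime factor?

10481 is odd.
Digit sum 14, not divisible by 3.
Ends in 1: not divisible by 5.
7: 10481 = 7·1497 + 2
11: 10481 = 11·952 + 9
13: 10481 = 13·806 + 3
17: 10481 = 17·616 + 9
19: 10481 = 19·551 + 12
23: 10481 = 23·455 + 16
29: 10481 = 29·361 + 12
31: 10481 = 31·338 + 3
37: 10481 = 37·283 + 10
41: 10481 = 41·255 + 26
43: 10481 = 43·243 + 32
47: 10481 = 47·223

47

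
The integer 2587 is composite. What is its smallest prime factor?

2587 is odd.
Digit sum 22, not divisible by 3.
Ends in 7: not divisible by 5.
7: 2587 = 7·369 + 4
11: 2587 = 11·235 + 2
13: 2587 = 13·199

13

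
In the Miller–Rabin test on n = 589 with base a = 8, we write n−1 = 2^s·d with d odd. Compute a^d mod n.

436

589 − 1 = 588 = 2^2 · 147, so d = 147.
8^1 ≡ 8 (mod 589)
8^2 ≡ 8^2 = 64 ≡ 64 (mod 589)
8^4 ≡ 64^2 = 4096 ≡ 562 (mod 589)
8^8 ≡ 562^2 = 315844 ≡ 140 (mod 589)
8^16 ≡ 140^2 = 19600 ≡ 163 (mod 589)
8^32 ≡ 163^2 = 26569 ≡ 64 (mod 589)
8^64 ≡ 64^2 = 4096 ≡ 562 (mod 589)
8^128 ≡ 562^2 = 315844 ≡ 140 (mod 589)
147 = 128 + 16 + 2 + 1 in binary powers of 2.
So 8^147 ≡ 140 · 163 · 64 · 8 ≡ 436 (mod 589).
Squaring chain: 436 → 438; never reaches −1, so base 8 is a Miller–Rabin witness that 589 is composite.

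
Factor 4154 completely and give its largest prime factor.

4154 = 2 · 2077
2077 = 31 · 67
67 is prime.
So 4154 = 2 · 31 · 67; the largest prime factor is 67.

67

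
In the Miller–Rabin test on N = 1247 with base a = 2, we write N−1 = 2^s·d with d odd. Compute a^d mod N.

128

1247 − 1 = 1246 = 2^1 · 623, so d = 623.
2^1 ≡ 2 (mod 1247)
2^2 ≡ 2^2 = 4 ≡ 4 (mod 1247)
2^4 ≡ 4^2 = 16 ≡ 16 (mod 1247)
2^8 ≡ 16^2 = 256 ≡ 256 (mod 1247)
2^16 ≡ 256^2 = 65536 ≡ 692 (mod 1247)
2^32 ≡ 692^2 = 478864 ≡ 16 (mod 1247)
2^64 ≡ 16^2 = 256 ≡ 256 (mod 1247)
2^128 ≡ 256^2 = 65536 ≡ 692 (mod 1247)
2^256 ≡ 692^2 = 478864 ≡ 16 (mod 1247)
2^512 ≡ 16^2 = 256 ≡ 256 (mod 1247)
623 = 512 + 64 + 32 + 8 + 4 + 2 + 1 in binary powers of 2.
So 2^623 ≡ 256 · 256 · 16 · 256 · 16 · 4 · 2 ≡ 128 (mod 1247).
Squaring chain: 128; never reaches −1, so base 2 is a Miller–Rabin witness that 1247 is composite.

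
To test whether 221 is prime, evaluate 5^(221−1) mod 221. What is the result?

5^1 ≡ 5 (mod 221)
5^2 ≡ 5^2 = 25 ≡ 25 (mod 221)
5^4 ≡ 25^2 = 625 ≡ 183 (mod 221)
5^8 ≡ 183^2 = 33489 ≡ 118 (mod 221)
5^16 ≡ 118^2 = 13924 ≡ 1 (mod 221)
5^32 ≡ 1^2 = 1 ≡ 1 (mod 221)
5^64 ≡ 1^2 = 1 ≡ 1 (mod 221)
5^128 ≡ 1^2 = 1 ≡ 1 (mod 221)
220 = 128 + 64 + 16 + 8 + 4 in binary powers of 2.
So 5^220 ≡ 1 · 1 · 1 · 118 · 183 ≡ 157 (mod 221).
Since 157 ≠ 1, base 5 is a Fermat witness: 221 is composite.

157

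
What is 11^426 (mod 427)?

365

11^1 ≡ 11 (mod 427)
11^2 ≡ 11^2 = 121 ≡ 121 (mod 427)
11^4 ≡ 121^2 = 14641 ≡ 123 (mod 427)
11^8 ≡ 123^2 = 15129 ≡ 184 (mod 427)
11^16 ≡ 184^2 = 33856 ≡ 123 (mod 427)
11^32 ≡ 123^2 = 15129 ≡ 184 (mod 427)
11^64 ≡ 184^2 = 33856 ≡ 123 (mod 427)
11^128 ≡ 123^2 = 15129 ≡ 184 (mod 427)
11^256 ≡ 184^2 = 33856 ≡ 123 (mod 427)
426 = 256 + 128 + 32 + 8 + 2 in binary powers of 2.
So 11^426 ≡ 123 · 184 · 184 · 184 · 121 ≡ 365 (mod 427).
Since 365 ≠ 1, base 11 is a Fermat witness: 427 is composite.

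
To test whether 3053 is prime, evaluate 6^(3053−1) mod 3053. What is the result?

6^1 ≡ 6 (mod 3053)
6^2 ≡ 6^2 = 36 ≡ 36 (mod 3053)
6^4 ≡ 36^2 = 1296 ≡ 1296 (mod 3053)
6^8 ≡ 1296^2 = 1679616 ≡ 466 (mod 3053)
6^16 ≡ 466^2 = 217156 ≡ 393 (mod 3053)
6^32 ≡ 393^2 = 154449 ≡ 1799 (mod 3053)
6^64 ≡ 1799^2 = 3236401 ≡ 221 (mod 3053)
6^128 ≡ 221^2 = 48841 ≡ 3046 (mod 3053)
6^256 ≡ 3046^2 = 9278116 ≡ 49 (mod 3053)
6^512 ≡ 49^2 = 2401 ≡ 2401 (mod 3053)
6^1024 ≡ 2401^2 = 5764801 ≡ 737 (mod 3053)
6^2048 ≡ 737^2 = 543169 ≡ 2788 (mod 3053)
3052 = 2048 + 512 + 256 + 128 + 64 + 32 + 8 + 4 in binary powers of 2.
So 6^3052 ≡ 2788 · 2401 · 49 · 3046 · 221 · 1799 · 466 · 1296 ≡ 2113 (mod 3053).
Since 2113 ≠ 1, base 6 is a Fermat witness: 3053 is composite.

2113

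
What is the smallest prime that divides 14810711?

14810711 is odd.
Digit sum 23, not divisible by 3.
Ends in 1: not divisible by 5.
7: 14810711 = 7·2115815 + 6
11: 14810711 = 11·1346428 + 3
13: 14810711 = 13·1139285 + 6
17: 14810711 = 17·871218 + 5
19: 14810711 = 19·779511 + 2
23: 14810711 = 23·643943 + 22
29: 14810711 = 29·510714 + 5
31: 14810711 = 31·477764 + 27
37: 14810711 = 37·400289 + 18
41: 14810711 = 41·361236 + 35
43: 14810711 = 43·344435 + 6
47: 14810711 = 47·315121 + 24
53: 14810711 = 53·279447 + 20
59: 14810711 = 59·251029

59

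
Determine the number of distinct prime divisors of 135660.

6

135660 = 2^2 · 33915
33915 = 3 · 11305
11305 = 5 · 2261
2261 = 7 · 323
323 = 17 · 19
135660 = 2^2 · 3 · 5 · 7 · 17 · 19, which has 6 distinct prime factors.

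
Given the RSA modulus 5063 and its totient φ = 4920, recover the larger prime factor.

83

φ(n) = (p−1)(q−1) = n − (p+q) + 1, so p + q = 5063 − 4920 + 1 = 144.
p and q are the roots of t² − 144t + 5063 = 0.
Discriminant: 144² − 4·5063 = 20736 − 20252 = 484; √484 = 22.
q = (144 − 22)/2 = 61, p = (144 + 22)/2 = 83.
Check: 61 · 83 = 5063.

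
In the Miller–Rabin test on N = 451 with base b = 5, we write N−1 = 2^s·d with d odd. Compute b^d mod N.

419

451 − 1 = 450 = 2^1 · 225, so d = 225.
5^1 ≡ 5 (mod 451)
5^2 ≡ 5^2 = 25 ≡ 25 (mod 451)
5^4 ≡ 25^2 = 625 ≡ 174 (mod 451)
5^8 ≡ 174^2 = 30276 ≡ 59 (mod 451)
5^16 ≡ 59^2 = 3481 ≡ 324 (mod 451)
5^32 ≡ 324^2 = 104976 ≡ 344 (mod 451)
5^64 ≡ 344^2 = 118336 ≡ 174 (mod 451)
5^128 ≡ 174^2 = 30276 ≡ 59 (mod 451)
225 = 128 + 64 + 32 + 1 in binary powers of 2.
So 5^225 ≡ 59 · 174 · 344 · 5 ≡ 419 (mod 451).
Squaring chain: 419; never reaches −1, so base 5 is a Miller–Rabin witness that 451 is composite.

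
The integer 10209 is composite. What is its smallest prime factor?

3

10209 is odd.
Digit sum 12, divisible by 3.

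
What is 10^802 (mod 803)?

100

10^1 ≡ 10 (mod 803)
10^2 ≡ 10^2 = 100 ≡ 100 (mod 803)
10^4 ≡ 100^2 = 10000 ≡ 364 (mod 803)
10^8 ≡ 364^2 = 132496 ≡ 1 (mod 803)
10^16 ≡ 1^2 = 1 ≡ 1 (mod 803)
10^32 ≡ 1^2 = 1 ≡ 1 (mod 803)
10^64 ≡ 1^2 = 1 ≡ 1 (mod 803)
10^128 ≡ 1^2 = 1 ≡ 1 (mod 803)
10^256 ≡ 1^2 = 1 ≡ 1 (mod 803)
10^512 ≡ 1^2 = 1 ≡ 1 (mod 803)
802 = 512 + 256 + 32 + 2 in binary powers of 2.
So 10^802 ≡ 1 · 1 · 1 · 100 ≡ 100 (mod 803).
Since 100 ≠ 1, base 10 is a Fermat witness: 803 is composite.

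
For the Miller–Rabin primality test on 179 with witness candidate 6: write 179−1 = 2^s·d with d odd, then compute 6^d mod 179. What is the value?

179 − 1 = 178 = 2^1 · 89, so d = 89.
6^1 ≡ 6 (mod 179)
6^2 ≡ 6^2 = 36 ≡ 36 (mod 179)
6^4 ≡ 36^2 = 1296 ≡ 43 (mod 179)
6^8 ≡ 43^2 = 1849 ≡ 59 (mod 179)
6^16 ≡ 59^2 = 3481 ≡ 80 (mod 179)
6^32 ≡ 80^2 = 6400 ≡ 135 (mod 179)
6^64 ≡ 135^2 = 18225 ≡ 146 (mod 179)
89 = 64 + 16 + 8 + 1 in binary powers of 2.
So 6^89 ≡ 146 · 80 · 59 · 6 ≡ 178 (mod 179).
Since 6^d ≡ 178 (mod 179), base 6 does not prove 179 composite.

178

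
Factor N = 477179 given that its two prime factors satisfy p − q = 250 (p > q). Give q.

577

Since p = q + 250, we have 477179 = q(q + 250), so q² + 250q − 477179 = 0.
Discriminant: 250² + 4·477179 = 62500 + 1908716 = 1971216; √1971216 = 1404.
q = (−250 + 1404)/2 = 577, and p = q + 250 = 827.
Check: 577 · 827 = 477179.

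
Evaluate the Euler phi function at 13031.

Factor: 13031 = 83 · 157.
φ(13031) = (83−1) · (157−1) = 82 · 156 = 12792.

12792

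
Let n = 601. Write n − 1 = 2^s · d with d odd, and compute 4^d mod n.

1

601 − 1 = 600 = 2^3 · 75, so d = 75.
4^1 ≡ 4 (mod 601)
4^2 ≡ 4^2 = 16 ≡ 16 (mod 601)
4^4 ≡ 16^2 = 256 ≡ 256 (mod 601)
4^8 ≡ 256^2 = 65536 ≡ 27 (mod 601)
4^16 ≡ 27^2 = 729 ≡ 128 (mod 601)
4^32 ≡ 128^2 = 16384 ≡ 157 (mod 601)
4^64 ≡ 157^2 = 24649 ≡ 8 (mod 601)
75 = 64 + 8 + 2 + 1 in binary powers of 2.
So 4^75 ≡ 8 · 27 · 16 · 4 ≡ 1 (mod 601).
Since 4^d ≡ 1 (mod 601), base 4 does not prove 601 composite.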